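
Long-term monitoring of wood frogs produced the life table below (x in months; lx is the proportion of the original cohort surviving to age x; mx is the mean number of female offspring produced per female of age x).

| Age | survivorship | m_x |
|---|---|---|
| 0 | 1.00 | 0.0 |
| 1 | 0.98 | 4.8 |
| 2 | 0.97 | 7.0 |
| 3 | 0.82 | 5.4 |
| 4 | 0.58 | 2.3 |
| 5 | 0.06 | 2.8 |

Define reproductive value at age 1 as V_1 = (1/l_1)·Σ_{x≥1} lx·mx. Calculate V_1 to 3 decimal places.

17.780

lx·mx for x ≥ 1: 4.704, 6.79, 4.428, 1.334, 0.168 → sum = 17.424
V_1 = 17.424 / l_1 = 17.424 / 0.98 = 17.779592… → 17.780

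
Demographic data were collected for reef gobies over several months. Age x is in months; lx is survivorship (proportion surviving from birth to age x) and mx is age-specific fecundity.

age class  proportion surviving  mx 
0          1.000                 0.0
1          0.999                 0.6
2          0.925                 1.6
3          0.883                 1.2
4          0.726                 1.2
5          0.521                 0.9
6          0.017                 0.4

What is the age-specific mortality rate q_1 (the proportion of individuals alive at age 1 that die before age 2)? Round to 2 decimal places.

q_1 = (l_1 − l_2) / l_1 = (0.999 − 0.925) / 0.999
     = 0.074 / 0.999 = 0.074074… → 0.07

0.07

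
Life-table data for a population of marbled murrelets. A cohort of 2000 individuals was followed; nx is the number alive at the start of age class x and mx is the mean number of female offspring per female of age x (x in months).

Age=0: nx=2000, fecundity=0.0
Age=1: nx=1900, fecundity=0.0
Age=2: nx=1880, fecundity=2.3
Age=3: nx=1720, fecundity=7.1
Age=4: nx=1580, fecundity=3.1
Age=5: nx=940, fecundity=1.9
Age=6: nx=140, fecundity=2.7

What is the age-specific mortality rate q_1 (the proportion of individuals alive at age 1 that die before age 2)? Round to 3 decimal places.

lx = nx/n0 = nx/2000: 1, 0.95, 0.94, 0.86, 0.79, 0.47, 0.07
q_1 = (l_1 − l_2) / l_1 = (0.95 − 0.94) / 0.95
     = 0.01 / 0.95 = 0.010526… → 0.011

0.011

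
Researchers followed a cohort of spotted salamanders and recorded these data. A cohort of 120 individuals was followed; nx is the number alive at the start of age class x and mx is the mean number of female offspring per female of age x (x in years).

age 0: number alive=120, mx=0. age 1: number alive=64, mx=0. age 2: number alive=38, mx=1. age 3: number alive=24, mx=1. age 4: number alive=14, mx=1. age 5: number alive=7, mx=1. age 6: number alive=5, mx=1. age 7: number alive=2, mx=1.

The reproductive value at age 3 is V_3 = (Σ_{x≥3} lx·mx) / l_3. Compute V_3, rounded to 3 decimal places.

lx = nx/n0 = nx/120: 1, 0.53333…, 0.31667…, 0.2, 0.11667…, 0.05833…, 0.04167…, 0.01667…
lx·mx for x ≥ 3: 0.2, 0.116667…, 0.058333…, 0.041667…, 0.016667… → sum = 0.433333…
V_3 = 0.433333… / l_3 = 0.433333… / 0.2 = 2.166667… → 2.167

2.167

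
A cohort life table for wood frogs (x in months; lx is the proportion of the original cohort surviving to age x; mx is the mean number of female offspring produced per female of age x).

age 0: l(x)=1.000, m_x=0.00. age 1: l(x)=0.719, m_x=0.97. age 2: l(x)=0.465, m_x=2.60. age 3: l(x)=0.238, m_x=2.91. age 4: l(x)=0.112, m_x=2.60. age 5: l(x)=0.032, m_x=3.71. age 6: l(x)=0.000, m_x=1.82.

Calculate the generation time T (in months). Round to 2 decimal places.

2.31

lx·mx: 0, 0.69743, 1.209, 0.69258, 0.2912, 0.11872, 0 → R0 = 3.00893
x·lx·mx: 0, 0.69743, 2.418, 2.07774, 1.1648, 0.5936, 0 → Σ = 6.95157
T = 6.95157 / 3.00893 = 2.310313… → 2.31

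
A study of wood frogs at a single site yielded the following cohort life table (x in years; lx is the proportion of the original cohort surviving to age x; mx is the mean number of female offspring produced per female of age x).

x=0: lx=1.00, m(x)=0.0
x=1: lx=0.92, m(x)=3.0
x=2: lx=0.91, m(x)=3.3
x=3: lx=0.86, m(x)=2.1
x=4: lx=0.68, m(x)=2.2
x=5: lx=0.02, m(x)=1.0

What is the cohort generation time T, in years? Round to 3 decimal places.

2.231

lx·mx: 0, 2.76, 3.003, 1.806, 1.496, 0.02 → R0 = 9.085
x·lx·mx: 0, 2.76, 6.006, 5.418, 5.984, 0.1 → Σ = 20.268
T = 20.268 / 9.085 = 2.23093… → 2.231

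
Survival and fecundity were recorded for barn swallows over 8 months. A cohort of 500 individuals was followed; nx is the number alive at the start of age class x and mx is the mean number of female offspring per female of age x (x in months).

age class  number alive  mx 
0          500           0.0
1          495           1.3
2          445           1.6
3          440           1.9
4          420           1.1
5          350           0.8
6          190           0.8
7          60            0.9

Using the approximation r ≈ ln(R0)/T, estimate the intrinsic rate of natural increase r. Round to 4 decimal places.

lx = nx/n0 = nx/500: 1, 0.99, 0.89, 0.88, 0.84, 0.7, 0.38, 0.12
R0 = Σ lx·mx = 0 + 1.287 + 1.424 + 1.672 + 0.924 + 0.56 + 0.304 + 0.108 = 6.279
Σ x·lx·mx = 18.227; T = 18.227/6.279 = 2.90285…
r ≈ ln(R0)/T = ln(6.279)/2.90285… = 0.632899… → 0.6329

0.6329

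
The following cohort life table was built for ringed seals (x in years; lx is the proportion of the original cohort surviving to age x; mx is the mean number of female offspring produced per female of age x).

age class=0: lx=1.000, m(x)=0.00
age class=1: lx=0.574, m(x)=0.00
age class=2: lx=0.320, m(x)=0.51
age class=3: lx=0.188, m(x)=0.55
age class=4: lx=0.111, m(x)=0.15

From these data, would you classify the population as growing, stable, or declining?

R0 = Σ lx·mx = 0 + 0 + 0.1632 + 0.1034 + 0.01665 = 0.28325
R0 < 1, so the population is declining.

declining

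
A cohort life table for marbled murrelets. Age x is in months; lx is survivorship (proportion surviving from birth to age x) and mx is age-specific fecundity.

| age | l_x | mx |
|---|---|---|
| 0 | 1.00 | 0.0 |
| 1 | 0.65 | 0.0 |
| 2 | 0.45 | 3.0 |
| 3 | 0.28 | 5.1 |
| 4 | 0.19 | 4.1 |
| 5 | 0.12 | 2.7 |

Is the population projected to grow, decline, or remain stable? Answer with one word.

R0 = Σ lx·mx = 0 + 0 + 1.35 + 1.428 + 0.779 + 0.324 = 3.881
R0 > 1, so the population is growing.

growing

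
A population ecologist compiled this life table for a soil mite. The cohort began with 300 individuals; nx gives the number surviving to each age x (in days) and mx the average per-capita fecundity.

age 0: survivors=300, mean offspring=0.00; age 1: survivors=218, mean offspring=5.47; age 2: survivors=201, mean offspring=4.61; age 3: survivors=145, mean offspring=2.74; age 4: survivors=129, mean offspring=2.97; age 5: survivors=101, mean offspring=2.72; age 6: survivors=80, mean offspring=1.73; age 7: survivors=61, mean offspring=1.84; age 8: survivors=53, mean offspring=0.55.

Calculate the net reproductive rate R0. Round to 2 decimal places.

lx = nx/n0 = nx/300: 1, 0.72667…, 0.67, 0.48333…, 0.43, 0.33667…, 0.26667…, 0.20333…, 0.17667…
lx·mx by age: 0, 3.974867…, 3.0887, 1.324333…, 1.2771, 0.915733…, 0.461333…, 0.374133…, 0.097167…
R0 = Σ lx·mx = 11.513367… → 11.51

11.51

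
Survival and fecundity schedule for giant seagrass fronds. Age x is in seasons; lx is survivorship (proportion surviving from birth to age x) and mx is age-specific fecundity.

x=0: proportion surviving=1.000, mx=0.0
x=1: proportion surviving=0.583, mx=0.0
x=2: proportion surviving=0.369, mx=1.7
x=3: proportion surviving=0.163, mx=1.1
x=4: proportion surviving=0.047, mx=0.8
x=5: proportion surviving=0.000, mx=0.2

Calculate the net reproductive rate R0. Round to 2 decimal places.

0.84

lx·mx by age: 0, 0, 0.6273, 0.1793, 0.0376, 0
R0 = Σ lx·mx = 0.8442 → 0.84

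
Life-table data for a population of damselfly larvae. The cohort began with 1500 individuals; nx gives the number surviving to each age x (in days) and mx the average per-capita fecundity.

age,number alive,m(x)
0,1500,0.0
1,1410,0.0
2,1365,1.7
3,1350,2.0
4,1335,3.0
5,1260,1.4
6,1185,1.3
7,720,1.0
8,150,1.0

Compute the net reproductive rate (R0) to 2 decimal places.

lx = nx/n0 = nx/1500: 1, 0.94, 0.91, 0.9, 0.89, 0.84, 0.79, 0.48, 0.1
lx·mx by age: 0, 0, 1.547, 1.8, 2.67, 1.176, 1.027, 0.48, 0.1
R0 = Σ lx·mx = 8.8 → 8.80

8.80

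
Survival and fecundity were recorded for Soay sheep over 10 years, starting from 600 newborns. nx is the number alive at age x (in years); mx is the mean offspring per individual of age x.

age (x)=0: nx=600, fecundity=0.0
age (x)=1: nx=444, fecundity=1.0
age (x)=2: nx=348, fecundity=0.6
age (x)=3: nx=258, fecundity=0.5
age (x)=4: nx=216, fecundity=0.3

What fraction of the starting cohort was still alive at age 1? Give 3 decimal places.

l_1 = n_1/n_0 = 444/600 = 0.74 → 0.740

0.740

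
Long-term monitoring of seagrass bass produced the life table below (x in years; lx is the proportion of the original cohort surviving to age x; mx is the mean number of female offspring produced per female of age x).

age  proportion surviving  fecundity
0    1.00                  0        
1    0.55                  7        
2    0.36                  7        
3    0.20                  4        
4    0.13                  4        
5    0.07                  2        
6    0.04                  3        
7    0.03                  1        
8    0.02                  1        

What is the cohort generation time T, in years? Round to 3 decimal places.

1.895

lx·mx: 0, 3.85, 2.52, 0.8, 0.52, 0.14, 0.12, 0.03, 0.02 → R0 = 8
x·lx·mx: 0, 3.85, 5.04, 2.4, 2.08, 0.7, 0.72, 0.21, 0.16 → Σ = 15.16
T = 15.16 / 8 = 1.895 → 1.895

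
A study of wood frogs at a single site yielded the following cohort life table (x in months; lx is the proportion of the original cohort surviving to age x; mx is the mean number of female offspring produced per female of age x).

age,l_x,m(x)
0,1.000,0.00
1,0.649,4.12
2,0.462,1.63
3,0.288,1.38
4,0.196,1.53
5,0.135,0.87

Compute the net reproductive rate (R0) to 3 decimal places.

lx·mx by age: 0, 2.67388, 0.75306, 0.39744, 0.29988, 0.11745
R0 = Σ lx·mx = 4.24171 → 4.242

4.242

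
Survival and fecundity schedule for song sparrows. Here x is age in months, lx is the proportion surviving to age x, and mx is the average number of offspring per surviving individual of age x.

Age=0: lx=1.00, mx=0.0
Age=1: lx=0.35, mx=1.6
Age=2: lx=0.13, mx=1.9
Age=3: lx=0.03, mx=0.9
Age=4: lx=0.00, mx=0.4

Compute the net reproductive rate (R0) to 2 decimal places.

lx·mx by age: 0, 0.56, 0.247, 0.027, 0
R0 = Σ lx·mx = 0.834 → 0.83

0.83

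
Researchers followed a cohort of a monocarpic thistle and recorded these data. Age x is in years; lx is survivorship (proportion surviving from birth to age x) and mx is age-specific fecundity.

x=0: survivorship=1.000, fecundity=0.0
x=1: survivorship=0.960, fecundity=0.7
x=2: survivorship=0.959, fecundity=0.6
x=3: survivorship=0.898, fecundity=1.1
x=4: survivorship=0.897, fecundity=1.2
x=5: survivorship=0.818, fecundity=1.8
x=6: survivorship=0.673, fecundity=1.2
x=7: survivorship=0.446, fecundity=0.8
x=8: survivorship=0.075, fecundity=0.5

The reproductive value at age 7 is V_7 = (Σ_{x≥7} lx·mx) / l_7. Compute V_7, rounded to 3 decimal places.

lx·mx for x ≥ 7: 0.3568, 0.0375 → sum = 0.3943
V_7 = 0.3943 / l_7 = 0.3943 / 0.446 = 0.884081… → 0.884

0.884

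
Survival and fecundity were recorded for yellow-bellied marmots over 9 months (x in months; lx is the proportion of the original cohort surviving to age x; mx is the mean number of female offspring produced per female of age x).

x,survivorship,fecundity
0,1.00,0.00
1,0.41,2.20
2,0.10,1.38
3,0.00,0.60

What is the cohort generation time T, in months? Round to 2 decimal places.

lx·mx: 0, 0.902, 0.138, 0 → R0 = 1.04
x·lx·mx: 0, 0.902, 0.276, 0 → Σ = 1.178
T = 1.178 / 1.04 = 1.132692… → 1.13

1.13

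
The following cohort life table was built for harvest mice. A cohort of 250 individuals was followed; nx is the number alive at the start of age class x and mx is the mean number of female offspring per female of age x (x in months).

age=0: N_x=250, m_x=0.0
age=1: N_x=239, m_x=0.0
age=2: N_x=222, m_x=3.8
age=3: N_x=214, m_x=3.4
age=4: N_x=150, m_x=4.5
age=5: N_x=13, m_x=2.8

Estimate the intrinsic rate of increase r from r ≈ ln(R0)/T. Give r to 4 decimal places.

0.7477

lx = nx/n0 = nx/250: 1, 0.956, 0.888, 0.856, 0.6, 0.052
R0 = Σ lx·mx = 0 + 0 + 3.3744 + 2.9104 + 2.7 + 0.1456 = 9.1304
Σ x·lx·mx = 27.008; T = 27.008/9.1304 = 2.95803…
r ≈ ln(R0)/T = ln(9.1304)/2.95803… = 0.747663… → 0.7477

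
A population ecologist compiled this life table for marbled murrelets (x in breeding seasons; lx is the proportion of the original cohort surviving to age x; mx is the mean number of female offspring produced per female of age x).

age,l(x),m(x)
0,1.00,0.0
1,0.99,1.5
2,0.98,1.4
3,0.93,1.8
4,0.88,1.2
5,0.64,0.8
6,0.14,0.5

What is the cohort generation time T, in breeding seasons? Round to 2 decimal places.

lx·mx: 0, 1.485, 1.372, 1.674, 1.056, 0.512, 0.07 → R0 = 6.169
x·lx·mx: 0, 1.485, 2.744, 5.022, 4.224, 2.56, 0.42 → Σ = 16.455
T = 16.455 / 6.169 = 2.667369… → 2.67

2.67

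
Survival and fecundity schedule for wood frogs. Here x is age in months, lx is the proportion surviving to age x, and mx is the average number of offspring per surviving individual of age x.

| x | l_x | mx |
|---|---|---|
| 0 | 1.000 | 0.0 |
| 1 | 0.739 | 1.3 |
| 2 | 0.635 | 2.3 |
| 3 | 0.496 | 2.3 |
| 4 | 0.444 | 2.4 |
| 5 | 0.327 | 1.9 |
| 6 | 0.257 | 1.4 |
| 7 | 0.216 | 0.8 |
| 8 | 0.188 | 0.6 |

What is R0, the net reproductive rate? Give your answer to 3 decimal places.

lx·mx by age: 0, 0.9607, 1.4605, 1.1408, 1.0656, 0.6213, 0.3598, 0.1728, 0.1128
R0 = Σ lx·mx = 5.8943 → 5.894

5.894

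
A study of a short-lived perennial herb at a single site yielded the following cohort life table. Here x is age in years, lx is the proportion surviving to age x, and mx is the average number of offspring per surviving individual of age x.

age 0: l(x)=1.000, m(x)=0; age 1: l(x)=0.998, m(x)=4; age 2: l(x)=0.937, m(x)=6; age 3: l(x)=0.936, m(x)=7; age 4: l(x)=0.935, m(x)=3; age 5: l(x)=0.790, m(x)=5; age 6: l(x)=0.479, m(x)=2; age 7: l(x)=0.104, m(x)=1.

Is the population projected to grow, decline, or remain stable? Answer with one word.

growing

R0 = Σ lx·mx = 0 + 3.992 + 5.622 + 6.552 + 2.805 + 3.95 + 0.958 + 0.104 = 23.983
R0 > 1, so the population is growing.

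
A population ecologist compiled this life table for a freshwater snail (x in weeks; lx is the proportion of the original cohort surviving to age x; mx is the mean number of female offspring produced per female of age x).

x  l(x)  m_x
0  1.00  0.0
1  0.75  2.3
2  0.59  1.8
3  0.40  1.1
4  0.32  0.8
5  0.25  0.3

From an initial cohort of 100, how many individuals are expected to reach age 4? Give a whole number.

32

Expected survivors = N0 · l_4 = 100 × 0.32 = 32 → 32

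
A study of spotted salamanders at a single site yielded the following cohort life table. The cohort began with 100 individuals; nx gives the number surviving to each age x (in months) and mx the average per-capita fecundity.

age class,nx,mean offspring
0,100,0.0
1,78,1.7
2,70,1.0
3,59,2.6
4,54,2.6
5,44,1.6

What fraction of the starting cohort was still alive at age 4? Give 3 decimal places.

l_4 = n_4/n_0 = 54/100 = 0.54 → 0.540

0.540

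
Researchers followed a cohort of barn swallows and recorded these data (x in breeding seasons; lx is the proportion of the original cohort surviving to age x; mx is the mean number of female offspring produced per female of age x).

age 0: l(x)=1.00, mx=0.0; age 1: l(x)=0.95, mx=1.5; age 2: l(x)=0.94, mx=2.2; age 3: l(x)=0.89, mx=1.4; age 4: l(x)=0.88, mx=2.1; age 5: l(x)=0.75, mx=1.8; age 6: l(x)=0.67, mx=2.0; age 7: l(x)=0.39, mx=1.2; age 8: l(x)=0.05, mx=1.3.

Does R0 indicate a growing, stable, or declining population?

R0 = Σ lx·mx = 0 + 1.425 + 2.068 + 1.246 + 1.848 + 1.35 + 1.34 + 0.468 + 0.065 = 9.81
R0 > 1, so the population is growing.

growing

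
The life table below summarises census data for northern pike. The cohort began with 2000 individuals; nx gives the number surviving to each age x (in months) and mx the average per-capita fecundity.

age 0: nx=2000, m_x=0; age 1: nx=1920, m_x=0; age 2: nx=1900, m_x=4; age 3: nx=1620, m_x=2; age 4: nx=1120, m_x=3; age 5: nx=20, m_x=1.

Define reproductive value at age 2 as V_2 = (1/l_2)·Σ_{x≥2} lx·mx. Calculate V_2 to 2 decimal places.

7.48

lx = nx/n0 = nx/2000: 1, 0.96, 0.95, 0.81, 0.56, 0.01
lx·mx for x ≥ 2: 3.8, 1.62, 1.68, 0.01 → sum = 7.11
V_2 = 7.11 / l_2 = 7.11 / 0.95 = 7.484211… → 7.48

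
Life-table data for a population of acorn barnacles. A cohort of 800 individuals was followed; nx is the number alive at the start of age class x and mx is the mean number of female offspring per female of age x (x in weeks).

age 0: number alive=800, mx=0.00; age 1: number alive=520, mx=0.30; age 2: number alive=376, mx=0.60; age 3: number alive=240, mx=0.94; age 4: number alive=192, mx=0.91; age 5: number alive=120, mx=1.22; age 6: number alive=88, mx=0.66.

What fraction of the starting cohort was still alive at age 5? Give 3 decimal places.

0.150

l_5 = n_5/n_0 = 120/800 = 0.15 → 0.150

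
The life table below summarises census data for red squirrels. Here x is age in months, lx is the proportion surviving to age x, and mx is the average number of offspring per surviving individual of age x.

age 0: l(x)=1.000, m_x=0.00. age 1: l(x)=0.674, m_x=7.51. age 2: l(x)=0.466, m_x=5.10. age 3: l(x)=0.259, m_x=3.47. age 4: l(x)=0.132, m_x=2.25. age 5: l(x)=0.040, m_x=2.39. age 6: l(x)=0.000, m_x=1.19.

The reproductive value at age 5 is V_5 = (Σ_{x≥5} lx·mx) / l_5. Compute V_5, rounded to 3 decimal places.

2.390

lx·mx for x ≥ 5: 0.0956, 0 → sum = 0.0956
V_5 = 0.0956 / l_5 = 0.0956 / 0.04 = 2.39 → 2.390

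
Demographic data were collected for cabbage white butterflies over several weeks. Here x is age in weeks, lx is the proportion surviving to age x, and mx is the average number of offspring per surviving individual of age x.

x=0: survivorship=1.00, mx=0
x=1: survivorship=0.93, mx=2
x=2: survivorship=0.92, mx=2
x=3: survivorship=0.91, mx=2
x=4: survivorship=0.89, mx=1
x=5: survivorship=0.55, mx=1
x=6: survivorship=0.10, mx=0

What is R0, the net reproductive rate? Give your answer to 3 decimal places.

6.960

lx·mx by age: 0, 1.86, 1.84, 1.82, 0.89, 0.55, 0
R0 = Σ lx·mx = 6.96 → 6.960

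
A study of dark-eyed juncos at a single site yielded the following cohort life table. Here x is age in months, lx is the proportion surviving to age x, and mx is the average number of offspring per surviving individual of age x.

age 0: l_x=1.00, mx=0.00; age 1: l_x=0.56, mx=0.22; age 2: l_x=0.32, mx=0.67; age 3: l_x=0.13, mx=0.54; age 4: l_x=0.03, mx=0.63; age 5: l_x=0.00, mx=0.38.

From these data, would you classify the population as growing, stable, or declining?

R0 = Σ lx·mx = 0 + 0.1232 + 0.2144 + 0.0702 + 0.0189 + 0 = 0.4267
R0 < 1, so the population is declining.

declining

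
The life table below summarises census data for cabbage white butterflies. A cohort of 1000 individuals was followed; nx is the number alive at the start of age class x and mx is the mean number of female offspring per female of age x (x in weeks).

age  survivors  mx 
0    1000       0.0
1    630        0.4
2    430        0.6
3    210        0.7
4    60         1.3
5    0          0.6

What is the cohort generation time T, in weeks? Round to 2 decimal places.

2.07

lx = nx/n0 = nx/1000: 1, 0.63, 0.43, 0.21, 0.06, 0
lx·mx: 0, 0.252, 0.258, 0.147, 0.078, 0 → R0 = 0.735
x·lx·mx: 0, 0.252, 0.516, 0.441, 0.312, 0 → Σ = 1.521
T = 1.521 / 0.735 = 2.069388… → 2.07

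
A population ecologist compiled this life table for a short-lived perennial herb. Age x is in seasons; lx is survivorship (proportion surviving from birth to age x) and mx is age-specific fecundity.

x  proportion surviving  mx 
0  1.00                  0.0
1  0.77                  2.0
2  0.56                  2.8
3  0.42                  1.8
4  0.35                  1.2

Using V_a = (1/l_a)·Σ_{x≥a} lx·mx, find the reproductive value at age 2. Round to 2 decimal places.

lx·mx for x ≥ 2: 1.568, 0.756, 0.42 → sum = 2.744
V_2 = 2.744 / l_2 = 2.744 / 0.56 = 4.9 → 4.90

4.90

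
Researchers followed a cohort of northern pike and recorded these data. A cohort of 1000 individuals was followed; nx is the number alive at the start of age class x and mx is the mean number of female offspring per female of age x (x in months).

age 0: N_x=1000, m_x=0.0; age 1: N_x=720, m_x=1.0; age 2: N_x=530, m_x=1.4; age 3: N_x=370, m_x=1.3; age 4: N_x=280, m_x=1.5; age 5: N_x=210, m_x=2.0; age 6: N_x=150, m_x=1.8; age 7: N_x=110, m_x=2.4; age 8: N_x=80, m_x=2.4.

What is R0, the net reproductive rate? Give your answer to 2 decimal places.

3.51

lx = nx/n0 = nx/1000: 1, 0.72, 0.53, 0.37, 0.28, 0.21, 0.15, 0.11, 0.08
lx·mx by age: 0, 0.72, 0.742, 0.481, 0.42, 0.42, 0.27, 0.264, 0.192
R0 = Σ lx·mx = 3.509 → 3.51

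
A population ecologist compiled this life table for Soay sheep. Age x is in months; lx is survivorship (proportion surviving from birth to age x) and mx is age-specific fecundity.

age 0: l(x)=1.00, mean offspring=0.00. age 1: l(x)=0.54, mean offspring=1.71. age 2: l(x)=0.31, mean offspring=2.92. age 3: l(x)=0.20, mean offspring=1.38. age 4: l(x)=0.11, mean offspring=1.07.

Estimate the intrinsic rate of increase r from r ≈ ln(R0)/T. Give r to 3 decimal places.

0.440

R0 = Σ lx·mx = 0 + 0.9234 + 0.9052 + 0.276 + 0.1177 = 2.2223
Σ x·lx·mx = 4.0326; T = 4.0326/2.2223 = 1.81461…
r ≈ ln(R0)/T = ln(2.2223)/1.81461… = 0.44006… → 0.440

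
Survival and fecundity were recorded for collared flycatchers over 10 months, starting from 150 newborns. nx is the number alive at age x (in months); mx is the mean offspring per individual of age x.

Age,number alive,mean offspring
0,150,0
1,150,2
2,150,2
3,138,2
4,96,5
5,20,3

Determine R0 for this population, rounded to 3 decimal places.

9.440

lx = nx/n0 = nx/150: 1, 1, 1, 0.92, 0.64, 0.13333…
lx·mx by age: 0, 2, 2, 1.84, 3.2, 0.4…
R0 = Σ lx·mx = 9.44… → 9.440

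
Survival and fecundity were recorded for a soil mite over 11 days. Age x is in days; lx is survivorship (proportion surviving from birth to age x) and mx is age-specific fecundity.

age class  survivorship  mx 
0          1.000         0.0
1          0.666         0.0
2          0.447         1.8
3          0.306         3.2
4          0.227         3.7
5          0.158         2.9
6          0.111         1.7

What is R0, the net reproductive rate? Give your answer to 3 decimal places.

lx·mx by age: 0, 0, 0.8046, 0.9792, 0.8399, 0.4582, 0.1887
R0 = Σ lx·mx = 3.2706 → 3.271

3.271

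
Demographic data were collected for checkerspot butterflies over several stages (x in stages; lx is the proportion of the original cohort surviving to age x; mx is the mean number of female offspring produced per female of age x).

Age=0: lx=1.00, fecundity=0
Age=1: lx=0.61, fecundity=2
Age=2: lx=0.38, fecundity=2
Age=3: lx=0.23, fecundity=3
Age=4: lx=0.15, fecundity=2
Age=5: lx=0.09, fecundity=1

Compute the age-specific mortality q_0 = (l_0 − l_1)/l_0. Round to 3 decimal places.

q_0 = (l_0 − l_1) / l_0 = (1 − 0.61) / 1
     = 0.39 / 1 = 0.39 → 0.390

0.390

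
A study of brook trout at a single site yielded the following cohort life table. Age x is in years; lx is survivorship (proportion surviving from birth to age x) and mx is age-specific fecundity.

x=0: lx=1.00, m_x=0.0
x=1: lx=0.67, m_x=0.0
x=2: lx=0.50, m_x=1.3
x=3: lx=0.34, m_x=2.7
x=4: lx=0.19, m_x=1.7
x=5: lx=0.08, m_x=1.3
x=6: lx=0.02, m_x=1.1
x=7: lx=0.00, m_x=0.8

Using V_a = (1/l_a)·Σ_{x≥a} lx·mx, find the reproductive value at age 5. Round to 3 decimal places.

lx·mx for x ≥ 5: 0.104, 0.022, 0 → sum = 0.126
V_5 = 0.126 / l_5 = 0.126 / 0.08 = 1.575 → 1.575

1.575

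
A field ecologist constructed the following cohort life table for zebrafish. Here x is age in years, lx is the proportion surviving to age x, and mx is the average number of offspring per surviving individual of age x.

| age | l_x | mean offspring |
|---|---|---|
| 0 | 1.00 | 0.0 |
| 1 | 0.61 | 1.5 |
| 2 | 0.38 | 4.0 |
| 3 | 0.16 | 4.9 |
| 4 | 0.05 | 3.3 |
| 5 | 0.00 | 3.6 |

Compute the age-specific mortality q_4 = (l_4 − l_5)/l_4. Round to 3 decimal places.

q_4 = (l_4 − l_5) / l_4 = (0.05 − 0) / 0.05
     = 0.05 / 0.05 = 1 → 1.000

1.000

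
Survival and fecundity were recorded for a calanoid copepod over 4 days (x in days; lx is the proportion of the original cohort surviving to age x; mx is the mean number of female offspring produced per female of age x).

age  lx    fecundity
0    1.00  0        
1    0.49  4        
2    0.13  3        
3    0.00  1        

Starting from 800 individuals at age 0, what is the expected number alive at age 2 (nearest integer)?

104

Expected survivors = N0 · l_2 = 800 × 0.13 = 104 → 104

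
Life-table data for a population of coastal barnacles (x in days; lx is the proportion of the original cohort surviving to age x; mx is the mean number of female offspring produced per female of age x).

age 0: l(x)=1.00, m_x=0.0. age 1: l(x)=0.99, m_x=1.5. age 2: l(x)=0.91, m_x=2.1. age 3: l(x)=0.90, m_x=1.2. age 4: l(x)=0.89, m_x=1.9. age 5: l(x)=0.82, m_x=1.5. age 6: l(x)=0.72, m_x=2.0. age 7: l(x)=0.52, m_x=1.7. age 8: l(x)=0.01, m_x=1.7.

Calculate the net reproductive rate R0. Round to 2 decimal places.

lx·mx by age: 0, 1.485, 1.911, 1.08, 1.691, 1.23, 1.44, 0.884, 0.017
R0 = Σ lx·mx = 9.738 → 9.74

9.74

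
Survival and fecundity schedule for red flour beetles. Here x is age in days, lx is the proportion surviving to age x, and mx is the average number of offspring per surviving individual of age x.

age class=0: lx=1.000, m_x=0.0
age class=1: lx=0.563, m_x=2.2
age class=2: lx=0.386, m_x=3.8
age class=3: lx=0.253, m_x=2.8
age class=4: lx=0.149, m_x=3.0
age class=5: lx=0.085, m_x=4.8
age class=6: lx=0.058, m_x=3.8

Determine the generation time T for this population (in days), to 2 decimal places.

lx·mx: 0, 1.2386, 1.4668, 0.7084, 0.447, 0.408, 0.2204 → R0 = 4.4892
x·lx·mx: 0, 1.2386, 2.9336, 2.1252, 1.788, 2.04, 1.3224 → Σ = 11.4478
T = 11.4478 / 4.4892 = 2.550076… → 2.55

2.55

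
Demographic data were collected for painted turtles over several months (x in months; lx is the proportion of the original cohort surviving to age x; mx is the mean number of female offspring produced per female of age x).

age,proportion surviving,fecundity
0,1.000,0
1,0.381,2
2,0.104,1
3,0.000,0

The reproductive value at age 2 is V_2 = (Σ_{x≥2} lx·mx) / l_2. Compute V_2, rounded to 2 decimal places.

lx·mx for x ≥ 2: 0.104, 0 → sum = 0.104
V_2 = 0.104 / l_2 = 0.104 / 0.104 = 1 → 1.00

1.00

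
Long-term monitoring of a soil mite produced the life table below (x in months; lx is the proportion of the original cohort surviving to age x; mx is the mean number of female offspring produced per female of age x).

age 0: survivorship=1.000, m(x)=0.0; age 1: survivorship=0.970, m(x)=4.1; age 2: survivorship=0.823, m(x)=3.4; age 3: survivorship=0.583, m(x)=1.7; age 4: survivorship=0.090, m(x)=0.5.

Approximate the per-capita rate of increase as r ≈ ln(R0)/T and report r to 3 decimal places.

1.262

R0 = Σ lx·mx = 0 + 3.977 + 2.7982 + 0.9911 + 0.045 = 7.8113
Σ x·lx·mx = 12.7267; T = 12.7267/7.8113 = 1.62927…
r ≈ ln(R0)/T = ln(7.8113)/1.62927… = 1.26165… → 1.262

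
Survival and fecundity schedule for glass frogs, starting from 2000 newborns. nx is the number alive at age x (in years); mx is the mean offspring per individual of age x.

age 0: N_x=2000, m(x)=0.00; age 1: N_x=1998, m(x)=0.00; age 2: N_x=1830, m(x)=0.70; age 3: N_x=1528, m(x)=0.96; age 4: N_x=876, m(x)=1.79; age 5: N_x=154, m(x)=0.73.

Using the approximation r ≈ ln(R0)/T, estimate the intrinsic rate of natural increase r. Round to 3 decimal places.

0.255

lx = nx/n0 = nx/2000: 1, 0.999, 0.915, 0.764, 0.438, 0.077
R0 = Σ lx·mx = 0 + 0 + 0.6405 + 0.73344 + 0.78402 + 0.05621 = 2.21417
Σ x·lx·mx = 6.89845; T = 6.89845/2.21417 = 3.11559…
r ≈ ln(R0)/T = ln(2.21417)/3.11559… = 0.25513… → 0.255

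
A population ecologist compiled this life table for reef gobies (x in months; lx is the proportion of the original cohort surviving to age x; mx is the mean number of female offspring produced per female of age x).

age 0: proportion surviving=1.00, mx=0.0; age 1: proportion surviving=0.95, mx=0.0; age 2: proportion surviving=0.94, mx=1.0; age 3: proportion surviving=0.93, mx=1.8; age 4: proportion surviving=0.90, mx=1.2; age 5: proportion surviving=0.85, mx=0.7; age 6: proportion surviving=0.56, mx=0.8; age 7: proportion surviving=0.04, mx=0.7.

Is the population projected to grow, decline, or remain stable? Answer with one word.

R0 = Σ lx·mx = 0 + 0 + 0.94 + 1.674 + 1.08 + 0.595 + 0.448 + 0.028 = 4.765
R0 > 1, so the population is growing.

growing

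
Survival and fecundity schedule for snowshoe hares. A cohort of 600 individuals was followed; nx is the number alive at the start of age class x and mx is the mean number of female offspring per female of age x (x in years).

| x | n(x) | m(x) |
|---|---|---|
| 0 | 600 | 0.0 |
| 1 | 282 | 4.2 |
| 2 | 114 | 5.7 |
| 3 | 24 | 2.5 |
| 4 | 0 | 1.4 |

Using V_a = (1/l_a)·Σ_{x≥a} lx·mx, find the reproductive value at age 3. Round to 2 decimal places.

lx = nx/n0 = nx/600: 1, 0.47, 0.19, 0.04, 0
lx·mx for x ≥ 3: 0.1, 0 → sum = 0.1
V_3 = 0.1 / l_3 = 0.1 / 0.04 = 2.5 → 2.50

2.50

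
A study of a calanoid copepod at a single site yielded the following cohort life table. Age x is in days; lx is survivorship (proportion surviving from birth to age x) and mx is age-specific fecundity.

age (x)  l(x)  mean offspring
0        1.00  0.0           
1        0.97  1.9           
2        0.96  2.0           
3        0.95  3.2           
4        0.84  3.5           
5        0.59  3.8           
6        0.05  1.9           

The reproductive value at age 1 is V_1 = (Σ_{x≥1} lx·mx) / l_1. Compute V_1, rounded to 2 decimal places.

12.45

lx·mx for x ≥ 1: 1.843, 1.92, 3.04, 2.94, 2.242, 0.095 → sum = 12.08
V_1 = 12.08 / l_1 = 12.08 / 0.97 = 12.453608… → 12.45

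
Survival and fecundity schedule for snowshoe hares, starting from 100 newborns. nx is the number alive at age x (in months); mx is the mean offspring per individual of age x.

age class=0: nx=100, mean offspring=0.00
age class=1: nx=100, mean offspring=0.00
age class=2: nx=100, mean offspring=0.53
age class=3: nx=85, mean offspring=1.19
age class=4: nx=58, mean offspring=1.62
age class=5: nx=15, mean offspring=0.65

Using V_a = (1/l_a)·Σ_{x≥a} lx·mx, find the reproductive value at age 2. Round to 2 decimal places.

lx = nx/n0 = nx/100: 1, 1, 1, 0.85, 0.58, 0.15
lx·mx for x ≥ 2: 0.53, 1.0115, 0.9396, 0.0975 → sum = 2.5786
V_2 = 2.5786 / l_2 = 2.5786 / 1 = 2.5786 → 2.58

2.58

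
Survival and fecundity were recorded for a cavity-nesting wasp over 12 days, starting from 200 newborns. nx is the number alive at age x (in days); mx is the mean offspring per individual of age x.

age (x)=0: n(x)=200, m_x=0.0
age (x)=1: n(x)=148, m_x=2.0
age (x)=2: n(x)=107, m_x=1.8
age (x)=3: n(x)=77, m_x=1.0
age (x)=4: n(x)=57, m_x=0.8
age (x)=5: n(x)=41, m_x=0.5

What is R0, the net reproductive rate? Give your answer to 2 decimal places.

lx = nx/n0 = nx/200: 1, 0.74, 0.535, 0.385, 0.285, 0.205
lx·mx by age: 0, 1.48, 0.963, 0.385, 0.228, 0.1025
R0 = Σ lx·mx = 3.1585 → 3.16

3.16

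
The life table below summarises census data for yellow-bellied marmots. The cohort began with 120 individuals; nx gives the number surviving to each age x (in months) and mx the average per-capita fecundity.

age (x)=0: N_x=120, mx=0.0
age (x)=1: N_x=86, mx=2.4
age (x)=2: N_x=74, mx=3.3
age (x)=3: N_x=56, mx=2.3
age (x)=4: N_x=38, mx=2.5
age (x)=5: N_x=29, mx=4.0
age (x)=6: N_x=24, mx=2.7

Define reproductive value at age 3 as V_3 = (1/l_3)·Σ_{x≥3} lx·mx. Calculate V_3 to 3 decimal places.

7.225

lx = nx/n0 = nx/120: 1, 0.71667…, 0.61667…, 0.46667…, 0.31667…, 0.24167…, 0.2
lx·mx for x ≥ 3: 1.073333…, 0.791667…, 0.966667…, 0.54 → sum = 3.371667…
V_3 = 3.371667… / l_3 = 3.371667… / 0.466667… = 7.225… → 7.225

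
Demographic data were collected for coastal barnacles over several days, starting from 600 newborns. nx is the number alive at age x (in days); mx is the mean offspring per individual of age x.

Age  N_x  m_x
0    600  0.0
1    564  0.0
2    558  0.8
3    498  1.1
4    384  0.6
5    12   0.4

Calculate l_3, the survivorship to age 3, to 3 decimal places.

l_3 = n_3/n_0 = 498/600 = 0.83 → 0.830

0.830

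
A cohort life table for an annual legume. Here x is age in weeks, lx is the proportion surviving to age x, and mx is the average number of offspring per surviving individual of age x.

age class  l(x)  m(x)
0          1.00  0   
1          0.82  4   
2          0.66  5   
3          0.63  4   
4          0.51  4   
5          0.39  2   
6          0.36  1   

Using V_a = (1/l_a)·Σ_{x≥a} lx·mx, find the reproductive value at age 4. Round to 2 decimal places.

6.24

lx·mx for x ≥ 4: 2.04, 0.78, 0.36 → sum = 3.18
V_4 = 3.18 / l_4 = 3.18 / 0.51 = 6.235294… → 6.24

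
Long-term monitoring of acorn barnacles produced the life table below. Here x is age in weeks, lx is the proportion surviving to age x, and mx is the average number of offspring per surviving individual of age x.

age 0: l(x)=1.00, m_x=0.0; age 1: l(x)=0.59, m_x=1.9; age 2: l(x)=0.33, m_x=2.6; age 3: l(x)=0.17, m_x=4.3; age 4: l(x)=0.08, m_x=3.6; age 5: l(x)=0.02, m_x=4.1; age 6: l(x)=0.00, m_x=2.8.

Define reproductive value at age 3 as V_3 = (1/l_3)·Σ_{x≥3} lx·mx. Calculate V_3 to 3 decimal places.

6.476

lx·mx for x ≥ 3: 0.731, 0.288, 0.082, 0 → sum = 1.101
V_3 = 1.101 / l_3 = 1.101 / 0.17 = 6.476471… → 6.476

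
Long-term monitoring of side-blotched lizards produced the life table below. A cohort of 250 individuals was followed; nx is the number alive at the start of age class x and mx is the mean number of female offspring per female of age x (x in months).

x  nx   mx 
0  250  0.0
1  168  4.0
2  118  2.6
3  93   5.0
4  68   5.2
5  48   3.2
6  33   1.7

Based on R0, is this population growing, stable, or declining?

growing

lx = nx/n0 = nx/250: 1, 0.672, 0.472, 0.372, 0.272, 0.192, 0.132
R0 = Σ lx·mx = 0 + 2.688 + 1.2272 + 1.86 + 1.4144 + 0.6144 + 0.2244 = 8.0284
R0 > 1, so the population is growing.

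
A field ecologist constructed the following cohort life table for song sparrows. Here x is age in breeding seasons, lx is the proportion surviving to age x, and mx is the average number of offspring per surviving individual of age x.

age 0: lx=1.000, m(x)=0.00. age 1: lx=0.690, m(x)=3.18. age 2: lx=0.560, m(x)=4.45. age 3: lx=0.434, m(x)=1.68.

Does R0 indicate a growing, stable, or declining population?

growing

R0 = Σ lx·mx = 0 + 2.1942 + 2.492 + 0.72912 = 5.41532
R0 > 1, so the population is growing.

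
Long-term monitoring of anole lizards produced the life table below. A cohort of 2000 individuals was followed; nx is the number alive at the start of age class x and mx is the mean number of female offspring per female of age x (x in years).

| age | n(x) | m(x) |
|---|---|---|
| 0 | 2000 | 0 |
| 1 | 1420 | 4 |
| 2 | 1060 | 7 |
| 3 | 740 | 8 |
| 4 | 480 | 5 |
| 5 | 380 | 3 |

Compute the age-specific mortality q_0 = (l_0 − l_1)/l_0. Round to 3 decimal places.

0.290

lx = nx/n0 = nx/2000: 1, 0.71, 0.53, 0.37, 0.24, 0.19
q_0 = (l_0 − l_1) / l_0 = (1 − 0.71) / 1
     = 0.29 / 1 = 0.29 → 0.290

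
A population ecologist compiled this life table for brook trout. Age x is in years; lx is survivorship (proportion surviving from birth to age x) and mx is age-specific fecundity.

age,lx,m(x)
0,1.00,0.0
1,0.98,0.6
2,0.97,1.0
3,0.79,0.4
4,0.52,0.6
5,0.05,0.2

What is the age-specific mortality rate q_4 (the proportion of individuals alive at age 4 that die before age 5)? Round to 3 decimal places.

0.904

q_4 = (l_4 − l_5) / l_4 = (0.52 − 0.05) / 0.52
     = 0.47 / 0.52 = 0.903846… → 0.904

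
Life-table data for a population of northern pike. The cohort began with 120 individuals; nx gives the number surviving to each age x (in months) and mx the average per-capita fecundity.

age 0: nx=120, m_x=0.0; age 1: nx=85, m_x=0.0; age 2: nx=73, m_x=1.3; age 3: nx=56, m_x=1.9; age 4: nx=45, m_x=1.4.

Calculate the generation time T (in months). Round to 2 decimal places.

2.88

lx = nx/n0 = nx/120: 1, 0.70833…, 0.60833…, 0.46667…, 0.375
lx·mx: 0, 0, 0.790833…, 0.886667…, 0.525 → R0 = 2.2025…
x·lx·mx: 0, 0, 1.581667…, 2.66…, 2.1 → Σ = 6.341667…
T = 6.341667… / 2.2025… = 2.879304… → 2.88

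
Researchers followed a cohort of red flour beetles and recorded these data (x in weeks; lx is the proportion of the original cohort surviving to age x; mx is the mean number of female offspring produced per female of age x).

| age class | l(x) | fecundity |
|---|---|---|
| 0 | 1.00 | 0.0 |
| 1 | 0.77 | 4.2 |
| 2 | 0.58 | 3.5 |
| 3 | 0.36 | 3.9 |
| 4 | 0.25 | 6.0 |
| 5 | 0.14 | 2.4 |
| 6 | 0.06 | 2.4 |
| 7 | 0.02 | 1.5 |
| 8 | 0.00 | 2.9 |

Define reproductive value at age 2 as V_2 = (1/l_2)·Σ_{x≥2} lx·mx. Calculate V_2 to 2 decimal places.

lx·mx for x ≥ 2: 2.03, 1.404, 1.5, 0.336, 0.144, 0.03, 0 → sum = 5.444
V_2 = 5.444 / l_2 = 5.444 / 0.58 = 9.386207… → 9.39

9.39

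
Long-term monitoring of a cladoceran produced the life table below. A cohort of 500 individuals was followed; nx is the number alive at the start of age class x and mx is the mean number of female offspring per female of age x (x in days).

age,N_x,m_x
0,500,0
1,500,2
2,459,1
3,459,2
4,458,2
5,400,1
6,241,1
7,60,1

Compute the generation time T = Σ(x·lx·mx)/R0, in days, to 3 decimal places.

3.055

lx = nx/n0 = nx/500: 1, 1, 0.918, 0.918, 0.916, 0.8, 0.482, 0.12
lx·mx: 0, 2, 0.918, 1.836, 1.832, 0.8, 0.482, 0.12 → R0 = 7.988
x·lx·mx: 0, 2, 1.836, 5.508, 7.328, 4, 2.892, 0.84 → Σ = 24.404
T = 24.404 / 7.988 = 3.055083… → 3.055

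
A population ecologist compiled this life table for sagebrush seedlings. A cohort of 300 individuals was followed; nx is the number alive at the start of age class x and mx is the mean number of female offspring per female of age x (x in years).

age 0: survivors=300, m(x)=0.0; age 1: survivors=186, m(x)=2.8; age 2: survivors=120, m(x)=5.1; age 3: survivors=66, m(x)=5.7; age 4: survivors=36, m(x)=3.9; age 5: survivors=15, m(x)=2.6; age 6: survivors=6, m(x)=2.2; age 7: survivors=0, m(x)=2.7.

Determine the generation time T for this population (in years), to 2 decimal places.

2.18

lx = nx/n0 = nx/300: 1, 0.62, 0.4, 0.22, 0.12, 0.05, 0.02, 0
lx·mx: 0, 1.736, 2.04, 1.254, 0.468, 0.13, 0.044, 0 → R0 = 5.672
x·lx·mx: 0, 1.736, 4.08, 3.762, 1.872, 0.65, 0.264, 0 → Σ = 12.364
T = 12.364 / 5.672 = 2.179831… → 2.18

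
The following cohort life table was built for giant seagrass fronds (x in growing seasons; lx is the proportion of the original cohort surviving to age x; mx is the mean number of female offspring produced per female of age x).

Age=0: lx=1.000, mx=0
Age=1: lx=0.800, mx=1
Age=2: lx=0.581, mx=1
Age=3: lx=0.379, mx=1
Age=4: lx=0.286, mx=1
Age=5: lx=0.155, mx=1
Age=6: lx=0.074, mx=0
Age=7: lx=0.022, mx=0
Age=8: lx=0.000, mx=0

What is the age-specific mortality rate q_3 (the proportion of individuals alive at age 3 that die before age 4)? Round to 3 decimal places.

q_3 = (l_3 − l_4) / l_3 = (0.379 − 0.286) / 0.379
     = 0.093 / 0.379 = 0.245383… → 0.245

0.245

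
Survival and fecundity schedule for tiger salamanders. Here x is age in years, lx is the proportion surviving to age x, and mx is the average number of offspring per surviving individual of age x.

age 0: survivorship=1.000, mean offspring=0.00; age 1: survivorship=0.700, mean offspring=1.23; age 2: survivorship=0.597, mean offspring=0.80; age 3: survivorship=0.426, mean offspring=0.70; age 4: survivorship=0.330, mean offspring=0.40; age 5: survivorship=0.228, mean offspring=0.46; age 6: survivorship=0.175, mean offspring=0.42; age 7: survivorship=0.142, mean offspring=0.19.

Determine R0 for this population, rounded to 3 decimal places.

lx·mx by age: 0, 0.861, 0.4776, 0.2982, 0.132, 0.10488, 0.0735, 0.02698
R0 = Σ lx·mx = 1.97416 → 1.974

1.974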